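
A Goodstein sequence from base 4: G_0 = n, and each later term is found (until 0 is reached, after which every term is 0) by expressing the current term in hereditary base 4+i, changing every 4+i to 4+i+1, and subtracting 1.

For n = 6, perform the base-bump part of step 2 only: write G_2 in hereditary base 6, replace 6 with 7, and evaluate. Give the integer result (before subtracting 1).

G_0 = 6. HB_4(6) = 4 + 2. Bump = 7. G_1 = 6.
G_1 = 6. HB_5(6) = 5 + 1. Bump = 7. G_2 = 6.
G_2 = 6. HB_6(6) = 6. Bump = 7. G_3 = 6.

7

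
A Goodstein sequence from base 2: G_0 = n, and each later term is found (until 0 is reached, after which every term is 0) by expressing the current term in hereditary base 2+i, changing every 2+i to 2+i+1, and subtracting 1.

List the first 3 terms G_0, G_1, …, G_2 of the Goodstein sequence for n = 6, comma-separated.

G_0=6  [base 2] 2^2 + 2  →[2↦3]→  3^3 + 3 = 30  −1 ⇒ G_1=29
G_1=29  [base 3] 3^3 + 2  →[3↦4]→  4^4 + 2 = 258  −1 ⇒ G_2=257

6, 29, 257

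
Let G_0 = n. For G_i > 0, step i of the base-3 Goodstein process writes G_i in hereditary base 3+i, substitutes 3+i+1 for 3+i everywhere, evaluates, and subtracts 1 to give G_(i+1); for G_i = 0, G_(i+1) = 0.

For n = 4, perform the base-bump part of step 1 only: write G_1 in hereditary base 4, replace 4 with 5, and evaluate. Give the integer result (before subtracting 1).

5

4 —HB3→ 3 + 1 —bump→ 4 + 1 = 5 —(−1)→ 4
4 —HB4→ 4 —bump→ 5 = 5 —(−1)→ 4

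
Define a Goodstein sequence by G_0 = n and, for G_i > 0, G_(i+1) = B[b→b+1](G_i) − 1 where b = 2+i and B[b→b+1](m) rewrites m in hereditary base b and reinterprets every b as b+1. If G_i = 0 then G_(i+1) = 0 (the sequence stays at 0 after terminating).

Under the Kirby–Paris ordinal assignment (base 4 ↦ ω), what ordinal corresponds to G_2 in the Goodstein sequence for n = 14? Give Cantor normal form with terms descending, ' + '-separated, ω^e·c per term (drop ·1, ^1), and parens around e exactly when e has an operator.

base 2: 14 = 2^(2 + 1) + 2^2 + 2; at 3: 3^(3 + 1) + 3^3 + 3 = 111; next = 110
base 3: 110 = 3^(3 + 1) + 3^3 + 2; at 4: 4^(4 + 1) + 4^4 + 2 = 1282; next = 1281

ω^(ω + 1) + ω^ω + 1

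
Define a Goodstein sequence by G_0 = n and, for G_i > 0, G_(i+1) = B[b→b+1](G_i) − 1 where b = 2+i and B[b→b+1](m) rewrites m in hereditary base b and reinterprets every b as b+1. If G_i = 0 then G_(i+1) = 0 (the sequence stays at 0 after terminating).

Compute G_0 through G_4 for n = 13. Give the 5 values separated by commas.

13, 108, 1279, 16092, 280711

step 0: 13 = 2^(2 + 1) + 2^2 + 1; sub 3 for 2: 3^(3 + 1) + 3^3 + 1; = 109; G_1 = 109−1 = 108
step 1: 108 = 3^(3 + 1) + 3^3; sub 4 for 3: 4^(4 + 1) + 4^4; = 1280; G_2 = 1280−1 = 1279
step 2: 1279 = 4^(4 + 1) + 3·4^3 + 3·4^2 + 3·4 + 3; sub 5 for 4: 5^(5 + 1) + 3·5^3 + 3·5^2 + 3·5 + 3; = 16093; G_3 = 16093−1 = 16092
step 3: 16092 = 5^(5 + 1) + 3·5^3 + 3·5^2 + 3·5 + 2; sub 6 for 5: 6^(6 + 1) + 3·6^3 + 3·6^2 + 3·6 + 2; = 280712; G_4 = 280712−1 = 280711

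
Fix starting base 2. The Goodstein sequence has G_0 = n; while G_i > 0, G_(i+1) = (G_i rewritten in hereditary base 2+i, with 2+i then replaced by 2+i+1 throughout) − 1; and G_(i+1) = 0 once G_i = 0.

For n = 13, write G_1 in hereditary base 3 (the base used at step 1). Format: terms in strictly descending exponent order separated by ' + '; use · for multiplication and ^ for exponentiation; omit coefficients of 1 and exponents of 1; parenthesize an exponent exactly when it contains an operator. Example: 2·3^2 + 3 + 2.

3^(3 + 1) + 3^3

[0] 13 ≡ 2^(2 + 1) + 2^2 + 1 (base 2). Lift 3: 109. −1: 108.
[1] 108 ≡ 3^(3 + 1) + 3^3 (base 3). Lift 4: 1280. −1: 1279.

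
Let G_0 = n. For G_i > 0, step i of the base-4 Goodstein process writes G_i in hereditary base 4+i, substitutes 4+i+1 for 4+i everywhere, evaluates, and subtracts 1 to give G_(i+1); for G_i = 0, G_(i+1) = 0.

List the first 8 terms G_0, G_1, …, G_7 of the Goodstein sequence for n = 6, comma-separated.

6, 6, 6, 6, 5, 4, 3, 2

6 —HB4→ 4 + 2 —bump→ 5 + 2 = 7 —(−1)→ 6
6 —HB5→ 5 + 1 —bump→ 6 + 1 = 7 —(−1)→ 6
6 —HB6→ 6 —bump→ 7 = 7 —(−1)→ 6
6 —HB7→ 6 —bump→ 6 = 6 —(−1)→ 5
5 —HB8→ 5 —bump→ 5 = 5 —(−1)→ 4
4 —HB9→ 4 —bump→ 4 = 4 —(−1)→ 3
3 —HB10→ 3 —bump→ 3 = 3 —(−1)→ 2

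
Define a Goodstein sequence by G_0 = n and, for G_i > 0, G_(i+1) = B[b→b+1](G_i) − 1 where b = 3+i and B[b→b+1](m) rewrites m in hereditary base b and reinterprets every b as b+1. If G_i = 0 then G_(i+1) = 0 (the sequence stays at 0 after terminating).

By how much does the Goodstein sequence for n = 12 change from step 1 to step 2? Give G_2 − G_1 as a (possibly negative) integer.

8

step 0: 12 = 3^2 + 3; sub 4 for 3: 4^2 + 4; = 20; G_1 = 20−1 = 19
step 1: 19 = 4^2 + 3; sub 5 for 4: 5^2 + 3; = 28; G_2 = 28−1 = 27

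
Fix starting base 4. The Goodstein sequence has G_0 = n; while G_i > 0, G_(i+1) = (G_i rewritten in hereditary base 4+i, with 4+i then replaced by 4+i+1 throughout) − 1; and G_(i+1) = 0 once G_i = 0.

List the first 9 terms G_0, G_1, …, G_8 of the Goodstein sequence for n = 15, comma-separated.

15, 17, 19, 21, 23, 24, 25, 26, 27

i=0: 15 = 3·4 + 3 (b=4); 4→5: 3·5 + 3 = 18; 18−1 = 17
i=1: 17 = 3·5 + 2 (b=5); 5→6: 3·6 + 2 = 20; 20−1 = 19
i=2: 19 = 3·6 + 1 (b=6); 6→7: 3·7 + 1 = 22; 22−1 = 21
i=3: 21 = 3·7 (b=7); 7→8: 3·8 = 24; 24−1 = 23
i=4: 23 = 2·8 + 7 (b=8); 8→9: 2·9 + 7 = 25; 25−1 = 24
i=5: 24 = 2·9 + 6 (b=9); 9→10: 2·10 + 6 = 26; 26−1 = 25
i=6: 25 = 2·10 + 5 (b=10); 10→11: 2·11 + 5 = 27; 27−1 = 26
i=7: 26 = 2·11 + 4 (b=11); 11→12: 2·12 + 4 = 28; 28−1 = 27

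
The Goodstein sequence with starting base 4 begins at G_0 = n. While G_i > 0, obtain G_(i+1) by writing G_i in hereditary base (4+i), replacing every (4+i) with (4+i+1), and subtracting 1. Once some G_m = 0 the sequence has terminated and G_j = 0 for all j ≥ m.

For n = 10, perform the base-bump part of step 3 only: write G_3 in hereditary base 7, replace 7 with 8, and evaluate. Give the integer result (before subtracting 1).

10 —HB4→ 2·4 + 2 —bump→ 2·5 + 2 = 12 —(−1)→ 11
11 —HB5→ 2·5 + 1 —bump→ 2·6 + 1 = 13 —(−1)→ 12
12 —HB6→ 2·6 —bump→ 2·7 = 14 —(−1)→ 13
13 —HB7→ 7 + 6 —bump→ 8 + 6 = 14 —(−1)→ 13

14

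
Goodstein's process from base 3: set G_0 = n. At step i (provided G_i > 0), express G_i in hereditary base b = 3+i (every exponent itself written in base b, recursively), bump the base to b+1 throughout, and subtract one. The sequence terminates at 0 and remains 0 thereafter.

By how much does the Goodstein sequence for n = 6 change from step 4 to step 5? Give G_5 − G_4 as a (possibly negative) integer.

(0) 6|_3 = 2·3 ↦ 2·4|_4 = 8 ⇒ 7
(1) 7|_4 = 4 + 3 ↦ 5 + 3|_5 = 8 ⇒ 7
(2) 7|_5 = 5 + 2 ↦ 6 + 2|_6 = 8 ⇒ 7
(3) 7|_6 = 6 + 1 ↦ 7 + 1|_7 = 8 ⇒ 7
(4) 7|_7 = 7 ↦ 8|_8 = 8 ⇒ 7

0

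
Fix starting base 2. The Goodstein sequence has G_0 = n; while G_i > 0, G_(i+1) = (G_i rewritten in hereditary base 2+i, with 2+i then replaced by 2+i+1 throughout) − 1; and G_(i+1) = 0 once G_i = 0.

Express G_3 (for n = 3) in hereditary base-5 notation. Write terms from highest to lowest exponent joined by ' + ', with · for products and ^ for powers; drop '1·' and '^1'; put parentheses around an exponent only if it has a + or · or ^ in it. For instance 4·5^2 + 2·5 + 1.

[0] 3 ≡ 2 + 1 (base 2). Lift 3: 4. −1: 3.
[1] 3 ≡ 3 (base 3). Lift 4: 4. −1: 3.
[2] 3 ≡ 3 (base 4). Lift 5: 3. −1: 2.
[3] 2 ≡ 2 (base 5). Lift 6: 2. −1: 1.

2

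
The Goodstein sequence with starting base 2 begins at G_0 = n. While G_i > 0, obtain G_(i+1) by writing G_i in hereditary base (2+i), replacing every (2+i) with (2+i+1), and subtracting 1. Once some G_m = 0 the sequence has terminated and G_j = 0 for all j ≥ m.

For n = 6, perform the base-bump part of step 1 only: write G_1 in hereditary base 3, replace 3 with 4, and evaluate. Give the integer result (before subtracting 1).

258

i=0: 6 = 2^2 + 2 (b=2); 2→3: 3^3 + 3 = 30; 30−1 = 29
i=1: 29 = 3^3 + 2 (b=3); 3→4: 4^4 + 2 = 258; 258−1 = 257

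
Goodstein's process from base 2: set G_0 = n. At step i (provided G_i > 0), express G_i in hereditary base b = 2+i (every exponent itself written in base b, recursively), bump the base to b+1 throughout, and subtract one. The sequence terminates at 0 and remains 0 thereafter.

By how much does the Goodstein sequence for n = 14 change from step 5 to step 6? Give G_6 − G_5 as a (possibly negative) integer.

step 0: 14 = 2^(2 + 1) + 2^2 + 2; sub 3 for 2: 3^(3 + 1) + 3^3 + 3; = 111; G_1 = 111−1 = 110
step 1: 110 = 3^(3 + 1) + 3^3 + 2; sub 4 for 3: 4^(4 + 1) + 4^4 + 2; = 1282; G_2 = 1282−1 = 1281
step 2: 1281 = 4^(4 + 1) + 4^4 + 1; sub 5 for 4: 5^(5 + 1) + 5^5 + 1; = 18751; G_3 = 18751−1 = 18750
step 3: 18750 = 5^(5 + 1) + 5^5; sub 6 for 5: 6^(6 + 1) + 6^6; = 326592; G_4 = 326592−1 = 326591
step 4: 326591 = 6^(6 + 1) + 5·6^5 + 5·6^4 + 5·6^3 + 5·6^2 + 5·6 + 5; sub 7 for 6: 7^(7 + 1) + 5·7^5 + 5·7^4 + 5·7^3 + 5·7^2 + 5·7 + 5; = 5862841; G_5 = 5862841−1 = 5862840
step 5: 5862840 = 7^(7 + 1) + 5·7^5 + 5·7^4 + 5·7^3 + 5·7^2 + 5·7 + 4; sub 8 for 7: 8^(8 + 1) + 5·8^5 + 5·8^4 + 5·8^3 + 5·8^2 + 5·8 + 4; = 134404972; G_6 = 134404972−1 = 134404971

128542131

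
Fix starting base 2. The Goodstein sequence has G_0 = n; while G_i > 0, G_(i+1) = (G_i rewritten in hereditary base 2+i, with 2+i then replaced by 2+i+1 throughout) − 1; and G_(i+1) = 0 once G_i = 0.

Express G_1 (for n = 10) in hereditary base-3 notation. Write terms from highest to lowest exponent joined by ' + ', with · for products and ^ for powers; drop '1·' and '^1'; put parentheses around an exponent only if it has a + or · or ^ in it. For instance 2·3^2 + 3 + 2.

(0) 10|_2 = 2^(2 + 1) + 2 ↦ 3^(3 + 1) + 3|_3 = 84 ⇒ 83
(1) 83|_3 = 3^(3 + 1) + 2 ↦ 4^(4 + 1) + 2|_4 = 1026 ⇒ 1025

3^(3 + 1) + 2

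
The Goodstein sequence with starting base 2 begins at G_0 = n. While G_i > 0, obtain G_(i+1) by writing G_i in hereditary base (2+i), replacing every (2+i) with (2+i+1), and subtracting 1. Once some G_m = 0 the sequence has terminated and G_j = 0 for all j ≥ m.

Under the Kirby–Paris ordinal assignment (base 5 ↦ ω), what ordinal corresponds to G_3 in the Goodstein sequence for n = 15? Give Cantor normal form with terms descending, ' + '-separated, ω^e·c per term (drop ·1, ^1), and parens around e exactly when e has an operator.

ω^(ω + 1) + ω^ω + 2

(0) 15|_2 = 2^(2 + 1) + 2^2 + 2 + 1 ↦ 3^(3 + 1) + 3^3 + 3 + 1|_3 = 112 ⇒ 111
(1) 111|_3 = 3^(3 + 1) + 3^3 + 3 ↦ 4^(4 + 1) + 4^4 + 4|_4 = 1284 ⇒ 1283
(2) 1283|_4 = 4^(4 + 1) + 4^4 + 3 ↦ 5^(5 + 1) + 5^5 + 3|_5 = 18753 ⇒ 18752
(3) 18752|_5 = 5^(5 + 1) + 5^5 + 2 ↦ 6^(6 + 1) + 6^6 + 2|_6 = 326594 ⇒ 326593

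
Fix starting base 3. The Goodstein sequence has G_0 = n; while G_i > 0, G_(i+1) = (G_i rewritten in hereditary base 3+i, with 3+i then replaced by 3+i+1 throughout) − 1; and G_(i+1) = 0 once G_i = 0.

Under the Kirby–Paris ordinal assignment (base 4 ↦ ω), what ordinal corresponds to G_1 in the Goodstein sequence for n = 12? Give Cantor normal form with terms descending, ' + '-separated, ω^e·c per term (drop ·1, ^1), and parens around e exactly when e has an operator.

[0] 12 ≡ 3^2 + 3 (base 3). Lift 4: 20. −1: 19.
[1] 19 ≡ 4^2 + 3 (base 4). Lift 5: 28. −1: 27.

ω^2 + 3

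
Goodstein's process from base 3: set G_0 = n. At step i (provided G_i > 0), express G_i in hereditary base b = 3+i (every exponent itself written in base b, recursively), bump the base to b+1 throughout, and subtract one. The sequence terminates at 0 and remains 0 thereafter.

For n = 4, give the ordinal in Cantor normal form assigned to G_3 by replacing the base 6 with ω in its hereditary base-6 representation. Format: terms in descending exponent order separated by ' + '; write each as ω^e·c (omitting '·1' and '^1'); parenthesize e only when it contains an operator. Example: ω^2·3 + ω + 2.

3

[0] 4 ≡ 3 + 1 (base 3). Lift 4: 5. −1: 4.
[1] 4 ≡ 4 (base 4). Lift 5: 5. −1: 4.
[2] 4 ≡ 4 (base 5). Lift 6: 4. −1: 3.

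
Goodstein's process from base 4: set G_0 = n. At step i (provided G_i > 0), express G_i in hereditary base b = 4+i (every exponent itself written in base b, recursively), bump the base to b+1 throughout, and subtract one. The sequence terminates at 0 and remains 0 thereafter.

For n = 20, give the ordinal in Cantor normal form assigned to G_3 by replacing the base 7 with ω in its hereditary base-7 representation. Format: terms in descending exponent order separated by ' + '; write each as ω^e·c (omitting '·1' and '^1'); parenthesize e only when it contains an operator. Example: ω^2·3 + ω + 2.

[0] 20 ≡ 4^2 + 4 (base 4). Lift 5: 30. −1: 29.
[1] 29 ≡ 5^2 + 4 (base 5). Lift 6: 40. −1: 39.
[2] 39 ≡ 6^2 + 3 (base 6). Lift 7: 52. −1: 51.
[3] 51 ≡ 7^2 + 2 (base 7). Lift 8: 66. −1: 65.

ω^2 + 2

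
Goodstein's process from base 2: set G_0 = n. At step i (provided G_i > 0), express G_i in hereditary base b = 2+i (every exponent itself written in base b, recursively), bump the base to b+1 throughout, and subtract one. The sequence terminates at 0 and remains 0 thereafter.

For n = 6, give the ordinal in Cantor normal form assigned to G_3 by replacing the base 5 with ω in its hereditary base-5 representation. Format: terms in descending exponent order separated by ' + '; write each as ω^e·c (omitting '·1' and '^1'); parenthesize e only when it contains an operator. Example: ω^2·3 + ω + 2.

6 —HB2→ 2^2 + 2 —bump→ 3^3 + 3 = 30 —(−1)→ 29
29 —HB3→ 3^3 + 2 —bump→ 4^4 + 2 = 258 —(−1)→ 257
257 —HB4→ 4^4 + 1 —bump→ 5^5 + 1 = 3126 —(−1)→ 3125
3125 —HB5→ 5^5 —bump→ 6^6 = 46656 —(−1)→ 46655

ω^ω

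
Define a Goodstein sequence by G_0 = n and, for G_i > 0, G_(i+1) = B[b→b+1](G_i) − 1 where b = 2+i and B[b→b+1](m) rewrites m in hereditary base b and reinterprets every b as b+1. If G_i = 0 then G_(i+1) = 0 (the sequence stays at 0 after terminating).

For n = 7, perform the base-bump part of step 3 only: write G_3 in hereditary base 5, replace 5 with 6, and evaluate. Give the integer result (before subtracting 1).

step 0: 7 = 2^2 + 2 + 1; sub 3 for 2: 3^3 + 3 + 1; = 31; G_1 = 31−1 = 30
step 1: 30 = 3^3 + 3; sub 4 for 3: 4^4 + 4; = 260; G_2 = 260−1 = 259
step 2: 259 = 4^4 + 3; sub 5 for 4: 5^5 + 3; = 3128; G_3 = 3128−1 = 3127
step 3: 3127 = 5^5 + 2; sub 6 for 5: 6^6 + 2; = 46658; G_4 = 46658−1 = 46657

46658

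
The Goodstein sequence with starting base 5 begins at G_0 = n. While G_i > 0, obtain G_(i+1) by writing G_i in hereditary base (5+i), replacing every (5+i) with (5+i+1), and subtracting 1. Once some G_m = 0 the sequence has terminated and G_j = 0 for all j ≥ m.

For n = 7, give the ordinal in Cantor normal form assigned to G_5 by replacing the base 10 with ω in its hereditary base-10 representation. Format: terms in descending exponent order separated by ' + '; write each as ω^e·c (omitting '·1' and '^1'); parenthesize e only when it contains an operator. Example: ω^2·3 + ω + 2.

5

(0) 7|_5 = 5 + 2 ↦ 6 + 2|_6 = 8 ⇒ 7
(1) 7|_6 = 6 + 1 ↦ 7 + 1|_7 = 8 ⇒ 7
(2) 7|_7 = 7 ↦ 8|_8 = 8 ⇒ 7
(3) 7|_8 = 7 ↦ 7|_9 = 7 ⇒ 6
(4) 6|_9 = 6 ↦ 6|_10 = 6 ⇒ 5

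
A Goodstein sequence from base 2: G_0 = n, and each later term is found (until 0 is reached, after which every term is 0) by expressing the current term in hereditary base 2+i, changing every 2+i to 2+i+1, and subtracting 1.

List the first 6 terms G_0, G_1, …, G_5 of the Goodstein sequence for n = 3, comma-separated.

base 2: 3 = 2 + 1; at 3: 3 + 1 = 4; next = 3
base 3: 3 = 3; at 4: 4 = 4; next = 3
base 4: 3 = 3; at 5: 3 = 3; next = 2
base 5: 2 = 2; at 6: 2 = 2; next = 1
base 6: 1 = 1; at 7: 1 = 1; next = 0

3, 3, 3, 2, 1, 0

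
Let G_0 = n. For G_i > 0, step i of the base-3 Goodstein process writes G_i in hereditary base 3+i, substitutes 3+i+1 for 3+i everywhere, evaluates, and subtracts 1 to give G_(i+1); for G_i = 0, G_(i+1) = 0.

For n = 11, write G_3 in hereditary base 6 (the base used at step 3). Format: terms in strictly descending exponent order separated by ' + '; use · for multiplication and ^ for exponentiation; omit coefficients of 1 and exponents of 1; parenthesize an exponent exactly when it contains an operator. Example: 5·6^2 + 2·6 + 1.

5·6 + 5

(0) 11|_3 = 3^2 + 2 ↦ 4^2 + 2|_4 = 18 ⇒ 17
(1) 17|_4 = 4^2 + 1 ↦ 5^2 + 1|_5 = 26 ⇒ 25
(2) 25|_5 = 5^2 ↦ 6^2|_6 = 36 ⇒ 35
(3) 35|_6 = 5·6 + 5 ↦ 5·7 + 5|_7 = 40 ⇒ 39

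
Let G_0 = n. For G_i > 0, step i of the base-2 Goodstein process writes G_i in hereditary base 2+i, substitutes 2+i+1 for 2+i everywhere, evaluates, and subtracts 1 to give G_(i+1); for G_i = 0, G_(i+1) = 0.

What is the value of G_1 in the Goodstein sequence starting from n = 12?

107

12 —HB2→ 2^(2 + 1) + 2^2 —bump→ 3^(3 + 1) + 3^3 = 108 —(−1)→ 107
107 —HB3→ 3^(3 + 1) + 2·3^2 + 2·3 + 2 —bump→ 4^(4 + 1) + 2·4^2 + 2·4 + 2 = 1066 —(−1)→ 1065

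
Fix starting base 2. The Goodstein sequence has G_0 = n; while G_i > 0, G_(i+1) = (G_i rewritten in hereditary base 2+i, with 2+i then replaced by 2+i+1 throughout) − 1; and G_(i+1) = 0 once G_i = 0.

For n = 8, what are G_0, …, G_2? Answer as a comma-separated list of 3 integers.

(0) 8|_2 = 2^(2 + 1) ↦ 3^(3 + 1)|_3 = 81 ⇒ 80
(1) 80|_3 = 2·3^3 + 2·3^2 + 2·3 + 2 ↦ 2·4^4 + 2·4^2 + 2·4 + 2|_4 = 554 ⇒ 553

8, 80, 553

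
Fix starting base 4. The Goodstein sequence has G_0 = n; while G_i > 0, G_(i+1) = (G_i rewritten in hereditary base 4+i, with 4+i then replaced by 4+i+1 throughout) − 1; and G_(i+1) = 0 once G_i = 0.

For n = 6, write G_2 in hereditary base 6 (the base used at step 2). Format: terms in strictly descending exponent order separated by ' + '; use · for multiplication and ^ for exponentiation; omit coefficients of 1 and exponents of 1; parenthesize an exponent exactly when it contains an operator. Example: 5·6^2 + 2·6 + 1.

i=0: 6 = 4 + 2 (b=4); 4→5: 5 + 2 = 7; 7−1 = 6
i=1: 6 = 5 + 1 (b=5); 5→6: 6 + 1 = 7; 7−1 = 6
i=2: 6 = 6 (b=6); 6→7: 7 = 7; 7−1 = 6

6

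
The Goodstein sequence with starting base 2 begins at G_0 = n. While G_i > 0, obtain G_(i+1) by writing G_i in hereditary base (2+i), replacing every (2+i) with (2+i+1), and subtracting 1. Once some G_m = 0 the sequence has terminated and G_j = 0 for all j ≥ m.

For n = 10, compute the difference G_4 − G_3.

G_0=10  [base 2] 2^(2 + 1) + 2  →[2↦3]→  3^(3 + 1) + 3 = 84  −1 ⇒ G_1=83
G_1=83  [base 3] 3^(3 + 1) + 2  →[3↦4]→  4^(4 + 1) + 2 = 1026  −1 ⇒ G_2=1025
G_2=1025  [base 4] 4^(4 + 1) + 1  →[4↦5]→  5^(5 + 1) + 1 = 15626  −1 ⇒ G_3=15625
G_3=15625  [base 5] 5^(5 + 1)  →[5↦6]→  6^(6 + 1) = 279936  −1 ⇒ G_4=279935

264310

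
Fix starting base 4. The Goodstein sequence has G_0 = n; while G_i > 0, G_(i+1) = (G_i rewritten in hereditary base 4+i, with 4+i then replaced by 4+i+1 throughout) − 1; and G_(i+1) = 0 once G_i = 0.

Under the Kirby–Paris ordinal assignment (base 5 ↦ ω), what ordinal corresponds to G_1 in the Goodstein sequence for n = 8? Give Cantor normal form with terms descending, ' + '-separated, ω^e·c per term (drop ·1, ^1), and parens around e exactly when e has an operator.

8 —HB4→ 2·4 —bump→ 2·5 = 10 —(−1)→ 9
9 —HB5→ 5 + 4 —bump→ 6 + 4 = 10 —(−1)→ 9

ω + 4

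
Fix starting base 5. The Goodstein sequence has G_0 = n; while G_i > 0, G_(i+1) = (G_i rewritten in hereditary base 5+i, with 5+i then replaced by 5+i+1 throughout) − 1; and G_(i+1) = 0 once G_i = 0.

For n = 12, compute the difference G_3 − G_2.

1

(0) 12|_5 = 2·5 + 2 ↦ 2·6 + 2|_6 = 14 ⇒ 13
(1) 13|_6 = 2·6 + 1 ↦ 2·7 + 1|_7 = 15 ⇒ 14
(2) 14|_7 = 2·7 ↦ 2·8|_8 = 16 ⇒ 15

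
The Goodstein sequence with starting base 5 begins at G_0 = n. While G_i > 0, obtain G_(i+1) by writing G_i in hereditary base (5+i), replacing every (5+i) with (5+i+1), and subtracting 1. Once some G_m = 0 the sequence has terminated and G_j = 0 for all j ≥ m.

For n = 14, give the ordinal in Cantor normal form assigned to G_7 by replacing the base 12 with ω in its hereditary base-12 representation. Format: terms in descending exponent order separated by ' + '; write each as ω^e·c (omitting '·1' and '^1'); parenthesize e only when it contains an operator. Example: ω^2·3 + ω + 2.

base 5: 14 = 2·5 + 4; at 6: 2·6 + 4 = 16; next = 15
base 6: 15 = 2·6 + 3; at 7: 2·7 + 3 = 17; next = 16
base 7: 16 = 2·7 + 2; at 8: 2·8 + 2 = 18; next = 17
base 8: 17 = 2·8 + 1; at 9: 2·9 + 1 = 19; next = 18
base 9: 18 = 2·9; at 10: 2·10 = 20; next = 19
base 10: 19 = 10 + 9; at 11: 11 + 9 = 20; next = 19
base 11: 19 = 11 + 8; at 12: 12 + 8 = 20; next = 19
base 12: 19 = 12 + 7; at 13: 13 + 7 = 20; next = 19

ω + 7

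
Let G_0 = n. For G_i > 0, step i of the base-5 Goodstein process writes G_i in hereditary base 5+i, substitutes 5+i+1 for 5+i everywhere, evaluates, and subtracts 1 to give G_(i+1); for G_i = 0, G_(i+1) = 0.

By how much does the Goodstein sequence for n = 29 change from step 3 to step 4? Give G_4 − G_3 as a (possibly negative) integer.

29 —HB5→ 5^2 + 4 —bump→ 6^2 + 4 = 40 —(−1)→ 39
39 —HB6→ 6^2 + 3 —bump→ 7^2 + 3 = 52 —(−1)→ 51
51 —HB7→ 7^2 + 2 —bump→ 8^2 + 2 = 66 —(−1)→ 65
65 —HB8→ 8^2 + 1 —bump→ 9^2 + 1 = 82 —(−1)→ 81

16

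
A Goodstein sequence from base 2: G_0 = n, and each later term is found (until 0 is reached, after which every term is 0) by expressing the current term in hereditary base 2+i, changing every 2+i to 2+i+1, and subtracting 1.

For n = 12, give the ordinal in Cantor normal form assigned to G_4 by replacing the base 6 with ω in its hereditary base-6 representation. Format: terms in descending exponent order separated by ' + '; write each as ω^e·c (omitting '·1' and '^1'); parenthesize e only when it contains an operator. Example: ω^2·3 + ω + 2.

ω^(ω + 1) + ω^2·2 + ω + 5

step 0: 12 = 2^(2 + 1) + 2^2; sub 3 for 2: 3^(3 + 1) + 3^3; = 108; G_1 = 108−1 = 107
step 1: 107 = 3^(3 + 1) + 2·3^2 + 2·3 + 2; sub 4 for 3: 4^(4 + 1) + 2·4^2 + 2·4 + 2; = 1066; G_2 = 1066−1 = 1065
step 2: 1065 = 4^(4 + 1) + 2·4^2 + 2·4 + 1; sub 5 for 4: 5^(5 + 1) + 2·5^2 + 2·5 + 1; = 15686; G_3 = 15686−1 = 15685
step 3: 15685 = 5^(5 + 1) + 2·5^2 + 2·5; sub 6 for 5: 6^(6 + 1) + 2·6^2 + 2·6; = 280020; G_4 = 280020−1 = 280019
step 4: 280019 = 6^(6 + 1) + 2·6^2 + 6 + 5; sub 7 for 6: 7^(7 + 1) + 2·7^2 + 7 + 5; = 5764911; G_5 = 5764911−1 = 5764910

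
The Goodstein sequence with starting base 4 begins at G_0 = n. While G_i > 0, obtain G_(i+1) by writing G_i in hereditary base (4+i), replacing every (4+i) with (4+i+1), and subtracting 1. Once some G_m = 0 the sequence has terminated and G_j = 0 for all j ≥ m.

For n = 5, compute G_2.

5

i=0: 5 = 4 + 1 (b=4); 4→5: 5 + 1 = 6; 6−1 = 5
i=1: 5 = 5 (b=5); 5→6: 6 = 6; 6−1 = 5
i=2: 5 = 5 (b=6); 6→7: 5 = 5; 5−1 = 4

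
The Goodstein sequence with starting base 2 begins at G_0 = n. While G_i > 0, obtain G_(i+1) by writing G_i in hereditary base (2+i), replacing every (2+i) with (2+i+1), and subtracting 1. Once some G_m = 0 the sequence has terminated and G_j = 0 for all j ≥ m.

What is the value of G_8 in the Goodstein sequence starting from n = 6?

G_0=6  [base 2] 2^2 + 2  →[2↦3]→  3^3 + 3 = 30  −1 ⇒ G_1=29
G_1=29  [base 3] 3^3 + 2  →[3↦4]→  4^4 + 2 = 258  −1 ⇒ G_2=257
G_2=257  [base 4] 4^4 + 1  →[4↦5]→  5^5 + 1 = 3126  −1 ⇒ G_3=3125
G_3=3125  [base 5] 5^5  →[5↦6]→  6^6 = 46656  −1 ⇒ G_4=46655
G_4=46655  [base 6] 5·6^5 + 5·6^4 + 5·6^3 + 5·6^2 + 5·6 + 5  →[6↦7]→  5·7^5 + 5·7^4 + 5·7^3 + 5·7^2 + 5·7 + 5 = 98040  −1 ⇒ G_5=98039
G_5=98039  [base 7] 5·7^5 + 5·7^4 + 5·7^3 + 5·7^2 + 5·7 + 4  →[7↦8]→  5·8^5 + 5·8^4 + 5·8^3 + 5·8^2 + 5·8 + 4 = 187244  −1 ⇒ G_6=187243
G_6=187243  [base 8] 5·8^5 + 5·8^4 + 5·8^3 + 5·8^2 + 5·8 + 3  →[8↦9]→  5·9^5 + 5·9^4 + 5·9^3 + 5·9^2 + 5·9 + 3 = 332148  −1 ⇒ G_7=332147
G_7=332147  [base 9] 5·9^5 + 5·9^4 + 5·9^3 + 5·9^2 + 5·9 + 2  →[9↦10]→  5·10^5 + 5·10^4 + 5·10^3 + 5·10^2 + 5·10 + 2 = 555552  −1 ⇒ G_8=555551
G_8=555551  [base 10] 5·10^5 + 5·10^4 + 5·10^3 + 5·10^2 + 5·10 + 1  →[10↦11]→  5·11^5 + 5·11^4 + 5·11^3 + 5·11^2 + 5·11 + 1 = 885776  −1 ⇒ G_9=885775

555551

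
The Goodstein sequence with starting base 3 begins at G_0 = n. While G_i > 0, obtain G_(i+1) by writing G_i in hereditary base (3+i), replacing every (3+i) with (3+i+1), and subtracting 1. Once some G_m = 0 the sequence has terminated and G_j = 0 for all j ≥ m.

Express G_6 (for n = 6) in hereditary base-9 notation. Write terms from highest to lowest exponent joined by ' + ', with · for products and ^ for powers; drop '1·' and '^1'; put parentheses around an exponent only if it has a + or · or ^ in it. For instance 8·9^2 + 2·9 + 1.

6

6 —HB3→ 2·3 —bump→ 2·4 = 8 —(−1)→ 7
7 —HB4→ 4 + 3 —bump→ 5 + 3 = 8 —(−1)→ 7
7 —HB5→ 5 + 2 —bump→ 6 + 2 = 8 —(−1)→ 7
7 —HB6→ 6 + 1 —bump→ 7 + 1 = 8 —(−1)→ 7
7 —HB7→ 7 —bump→ 8 = 8 —(−1)→ 7
7 —HB8→ 7 —bump→ 7 = 7 —(−1)→ 6
6 —HB9→ 6 —bump→ 6 = 6 —(−1)→ 5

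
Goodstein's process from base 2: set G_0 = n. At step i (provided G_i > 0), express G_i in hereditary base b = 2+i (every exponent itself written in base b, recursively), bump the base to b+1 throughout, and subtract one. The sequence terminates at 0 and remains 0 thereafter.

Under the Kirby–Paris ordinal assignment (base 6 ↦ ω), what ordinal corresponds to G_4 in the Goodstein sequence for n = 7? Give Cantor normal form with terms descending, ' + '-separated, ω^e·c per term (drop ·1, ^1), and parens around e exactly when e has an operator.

(0) 7|_2 = 2^2 + 2 + 1 ↦ 3^3 + 3 + 1|_3 = 31 ⇒ 30
(1) 30|_3 = 3^3 + 3 ↦ 4^4 + 4|_4 = 260 ⇒ 259
(2) 259|_4 = 4^4 + 3 ↦ 5^5 + 3|_5 = 3128 ⇒ 3127
(3) 3127|_5 = 5^5 + 2 ↦ 6^6 + 2|_6 = 46658 ⇒ 46657

ω^ω + 1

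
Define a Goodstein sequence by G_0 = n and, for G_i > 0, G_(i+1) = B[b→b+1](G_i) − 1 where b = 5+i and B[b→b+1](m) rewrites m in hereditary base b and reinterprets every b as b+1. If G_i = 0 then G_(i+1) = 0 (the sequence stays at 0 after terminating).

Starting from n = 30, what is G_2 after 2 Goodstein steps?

G_0 = 30. HB_5(30) = 5^2 + 5. Bump = 42. G_1 = 41.
G_1 = 41. HB_6(41) = 6^2 + 5. Bump = 54. G_2 = 53.
G_2 = 53. HB_7(53) = 7^2 + 4. Bump = 68. G_3 = 67.

53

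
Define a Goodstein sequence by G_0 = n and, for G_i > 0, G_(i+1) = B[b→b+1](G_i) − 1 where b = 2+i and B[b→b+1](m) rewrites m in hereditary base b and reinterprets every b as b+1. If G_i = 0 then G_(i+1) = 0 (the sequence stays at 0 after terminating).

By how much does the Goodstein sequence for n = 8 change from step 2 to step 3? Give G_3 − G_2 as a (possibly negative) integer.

G_0 = 8. HB_2(8) = 2^(2 + 1). Bump = 81. G_1 = 80.
G_1 = 80. HB_3(80) = 2·3^3 + 2·3^2 + 2·3 + 2. Bump = 554. G_2 = 553.
G_2 = 553. HB_4(553) = 2·4^4 + 2·4^2 + 2·4 + 1. Bump = 6311. G_3 = 6310.

5757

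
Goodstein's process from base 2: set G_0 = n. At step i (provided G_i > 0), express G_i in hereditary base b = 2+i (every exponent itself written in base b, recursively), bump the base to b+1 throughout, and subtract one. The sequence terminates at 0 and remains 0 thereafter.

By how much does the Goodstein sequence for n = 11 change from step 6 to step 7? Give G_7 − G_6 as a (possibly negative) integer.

2615391575

base 2: 11 = 2^(2 + 1) + 2 + 1; at 3: 3^(3 + 1) + 3 + 1 = 85; next = 84
base 3: 84 = 3^(3 + 1) + 3; at 4: 4^(4 + 1) + 4 = 1028; next = 1027
base 4: 1027 = 4^(4 + 1) + 3; at 5: 5^(5 + 1) + 3 = 15628; next = 15627
base 5: 15627 = 5^(5 + 1) + 2; at 6: 6^(6 + 1) + 2 = 279938; next = 279937
base 6: 279937 = 6^(6 + 1) + 1; at 7: 7^(7 + 1) + 1 = 5764802; next = 5764801
base 7: 5764801 = 7^(7 + 1); at 8: 8^(8 + 1) = 134217728; next = 134217727
base 8: 134217727 = 7·8^8 + 7·8^7 + 7·8^6 + 7·8^5 + 7·8^4 + 7·8^3 + 7·8^2 + 7·8 + 7; at 9: 7·9^9 + 7·9^7 + 7·9^6 + 7·9^5 + 7·9^4 + 7·9^3 + 7·9^2 + 7·9 + 7 = 2749609303; next = 2749609302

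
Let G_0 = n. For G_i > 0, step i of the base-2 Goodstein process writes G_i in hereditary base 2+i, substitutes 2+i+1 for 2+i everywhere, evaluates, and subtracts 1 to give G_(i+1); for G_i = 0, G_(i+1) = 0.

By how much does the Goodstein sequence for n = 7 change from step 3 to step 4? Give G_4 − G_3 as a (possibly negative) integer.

43530

7 —HB2→ 2^2 + 2 + 1 —bump→ 3^3 + 3 + 1 = 31 —(−1)→ 30
30 —HB3→ 3^3 + 3 —bump→ 4^4 + 4 = 260 —(−1)→ 259
259 —HB4→ 4^4 + 3 —bump→ 5^5 + 3 = 3128 —(−1)→ 3127
3127 —HB5→ 5^5 + 2 —bump→ 6^6 + 2 = 46658 —(−1)→ 46657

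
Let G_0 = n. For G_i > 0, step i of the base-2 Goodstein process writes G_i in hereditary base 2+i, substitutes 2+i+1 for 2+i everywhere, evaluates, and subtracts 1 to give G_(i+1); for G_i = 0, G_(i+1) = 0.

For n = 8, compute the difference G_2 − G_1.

473

(0) 8|_2 = 2^(2 + 1) ↦ 3^(3 + 1)|_3 = 81 ⇒ 80
(1) 80|_3 = 2·3^3 + 2·3^2 + 2·3 + 2 ↦ 2·4^4 + 2·4^2 + 2·4 + 2|_4 = 554 ⇒ 553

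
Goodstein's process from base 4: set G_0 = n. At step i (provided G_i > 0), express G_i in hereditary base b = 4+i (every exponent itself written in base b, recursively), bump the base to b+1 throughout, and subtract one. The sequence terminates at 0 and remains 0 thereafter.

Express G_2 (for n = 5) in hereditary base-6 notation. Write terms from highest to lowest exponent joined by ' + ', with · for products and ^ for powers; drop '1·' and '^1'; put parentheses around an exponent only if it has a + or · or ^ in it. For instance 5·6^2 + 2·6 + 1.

5

i=0: 5 = 4 + 1 (b=4); 4→5: 5 + 1 = 6; 6−1 = 5
i=1: 5 = 5 (b=5); 5→6: 6 = 6; 6−1 = 5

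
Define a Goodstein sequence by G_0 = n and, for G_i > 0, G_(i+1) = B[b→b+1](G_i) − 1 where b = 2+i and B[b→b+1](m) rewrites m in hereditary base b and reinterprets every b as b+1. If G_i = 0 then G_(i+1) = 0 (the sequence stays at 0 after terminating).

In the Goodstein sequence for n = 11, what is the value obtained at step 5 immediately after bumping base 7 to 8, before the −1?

(0) 11|_2 = 2^(2 + 1) + 2 + 1 ↦ 3^(3 + 1) + 3 + 1|_3 = 85 ⇒ 84
(1) 84|_3 = 3^(3 + 1) + 3 ↦ 4^(4 + 1) + 4|_4 = 1028 ⇒ 1027
(2) 1027|_4 = 4^(4 + 1) + 3 ↦ 5^(5 + 1) + 3|_5 = 15628 ⇒ 15627
(3) 15627|_5 = 5^(5 + 1) + 2 ↦ 6^(6 + 1) + 2|_6 = 279938 ⇒ 279937
(4) 279937|_6 = 6^(6 + 1) + 1 ↦ 7^(7 + 1) + 1|_7 = 5764802 ⇒ 5764801
(5) 5764801|_7 = 7^(7 + 1) ↦ 8^(8 + 1)|_8 = 134217728 ⇒ 134217727

134217728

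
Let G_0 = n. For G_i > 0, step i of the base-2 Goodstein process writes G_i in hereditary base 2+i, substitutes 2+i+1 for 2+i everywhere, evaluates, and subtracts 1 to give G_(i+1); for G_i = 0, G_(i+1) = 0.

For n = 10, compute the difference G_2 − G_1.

942

[0] 10 ≡ 2^(2 + 1) + 2 (base 2). Lift 3: 84. −1: 83.
[1] 83 ≡ 3^(3 + 1) + 2 (base 3). Lift 4: 1026. −1: 1025.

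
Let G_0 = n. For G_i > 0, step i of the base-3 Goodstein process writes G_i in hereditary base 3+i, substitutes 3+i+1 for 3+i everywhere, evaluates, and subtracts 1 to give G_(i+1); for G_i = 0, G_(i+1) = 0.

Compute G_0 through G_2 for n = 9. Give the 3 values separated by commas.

9, 15, 17

[0] 9 ≡ 3^2 (base 3). Lift 4: 16. −1: 15.
[1] 15 ≡ 3·4 + 3 (base 4). Lift 5: 18. −1: 17.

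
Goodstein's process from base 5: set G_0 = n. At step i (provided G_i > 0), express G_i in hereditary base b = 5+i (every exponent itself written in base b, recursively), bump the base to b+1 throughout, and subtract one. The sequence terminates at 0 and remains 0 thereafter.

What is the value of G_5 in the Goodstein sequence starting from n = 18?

27

[0] 18 ≡ 3·5 + 3 (base 5). Lift 6: 21. −1: 20.
[1] 20 ≡ 3·6 + 2 (base 6). Lift 7: 23. −1: 22.
[2] 22 ≡ 3·7 + 1 (base 7). Lift 8: 25. −1: 24.
[3] 24 ≡ 3·8 (base 8). Lift 9: 27. −1: 26.
[4] 26 ≡ 2·9 + 8 (base 9). Lift 10: 28. −1: 27.
[5] 27 ≡ 2·10 + 7 (base 10). Lift 11: 29. −1: 28.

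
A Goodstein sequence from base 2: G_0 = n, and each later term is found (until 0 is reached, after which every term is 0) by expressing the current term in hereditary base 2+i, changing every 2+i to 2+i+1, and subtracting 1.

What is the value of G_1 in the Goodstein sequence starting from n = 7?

30

G_0=7  [base 2] 2^2 + 2 + 1  →[2↦3]→  3^3 + 3 + 1 = 31  −1 ⇒ G_1=30
G_1=30  [base 3] 3^3 + 3  →[3↦4]→  4^4 + 4 = 260  −1 ⇒ G_2=259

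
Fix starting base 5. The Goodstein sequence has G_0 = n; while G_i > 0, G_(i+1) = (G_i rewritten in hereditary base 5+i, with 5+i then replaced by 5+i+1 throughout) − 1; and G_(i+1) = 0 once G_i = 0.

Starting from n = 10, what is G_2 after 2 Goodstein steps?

11

base 5: 10 = 2·5; at 6: 2·6 = 12; next = 11
base 6: 11 = 6 + 5; at 7: 7 + 5 = 12; next = 11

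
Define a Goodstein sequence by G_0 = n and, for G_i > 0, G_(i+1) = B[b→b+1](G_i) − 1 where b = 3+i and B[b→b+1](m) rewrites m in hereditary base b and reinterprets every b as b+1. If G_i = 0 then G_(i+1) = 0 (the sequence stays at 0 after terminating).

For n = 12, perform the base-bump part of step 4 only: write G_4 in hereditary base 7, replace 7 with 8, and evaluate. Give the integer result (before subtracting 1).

64

G_0=12  [base 3] 3^2 + 3  →[3↦4]→  4^2 + 4 = 20  −1 ⇒ G_1=19
G_1=19  [base 4] 4^2 + 3  →[4↦5]→  5^2 + 3 = 28  −1 ⇒ G_2=27
G_2=27  [base 5] 5^2 + 2  →[5↦6]→  6^2 + 2 = 38  −1 ⇒ G_3=37
G_3=37  [base 6] 6^2 + 1  →[6↦7]→  7^2 + 1 = 50  −1 ⇒ G_4=49
G_4=49  [base 7] 7^2  →[7↦8]→  8^2 = 64  −1 ⇒ G_5=63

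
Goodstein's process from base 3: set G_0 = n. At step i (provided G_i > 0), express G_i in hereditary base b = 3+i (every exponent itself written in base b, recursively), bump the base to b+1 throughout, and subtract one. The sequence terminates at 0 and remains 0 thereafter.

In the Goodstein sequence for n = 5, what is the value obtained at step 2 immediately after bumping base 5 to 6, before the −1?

6

i=0: 5 = 3 + 2 (b=3); 3→4: 4 + 2 = 6; 6−1 = 5
i=1: 5 = 4 + 1 (b=4); 4→5: 5 + 1 = 6; 6−1 = 5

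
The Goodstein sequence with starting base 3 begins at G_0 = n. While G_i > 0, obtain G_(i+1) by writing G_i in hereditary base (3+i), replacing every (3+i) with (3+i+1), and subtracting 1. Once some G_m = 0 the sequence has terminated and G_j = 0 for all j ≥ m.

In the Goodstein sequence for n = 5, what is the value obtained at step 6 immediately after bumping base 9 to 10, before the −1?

i=0: 5 = 3 + 2 (b=3); 3→4: 4 + 2 = 6; 6−1 = 5
i=1: 5 = 4 + 1 (b=4); 4→5: 5 + 1 = 6; 6−1 = 5
i=2: 5 = 5 (b=5); 5→6: 6 = 6; 6−1 = 5
i=3: 5 = 5 (b=6); 6→7: 5 = 5; 5−1 = 4
i=4: 4 = 4 (b=7); 7→8: 4 = 4; 4−1 = 3
i=5: 3 = 3 (b=8); 8→9: 3 = 3; 3−1 = 2

2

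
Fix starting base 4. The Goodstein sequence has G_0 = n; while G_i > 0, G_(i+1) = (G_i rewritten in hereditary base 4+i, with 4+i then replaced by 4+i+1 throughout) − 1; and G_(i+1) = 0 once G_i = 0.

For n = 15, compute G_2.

[0] 15 ≡ 3·4 + 3 (base 4). Lift 5: 18. −1: 17.
[1] 17 ≡ 3·5 + 2 (base 5). Lift 6: 20. −1: 19.
[2] 19 ≡ 3·6 + 1 (base 6). Lift 7: 22. −1: 21.

19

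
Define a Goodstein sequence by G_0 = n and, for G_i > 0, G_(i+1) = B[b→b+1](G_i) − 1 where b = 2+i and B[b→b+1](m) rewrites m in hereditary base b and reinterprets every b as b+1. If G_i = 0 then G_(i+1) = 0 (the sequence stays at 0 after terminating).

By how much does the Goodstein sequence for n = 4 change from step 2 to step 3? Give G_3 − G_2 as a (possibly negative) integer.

19

step 0: 4 = 2^2; sub 3 for 2: 3^3; = 27; G_1 = 27−1 = 26
step 1: 26 = 2·3^2 + 2·3 + 2; sub 4 for 3: 2·4^2 + 2·4 + 2; = 42; G_2 = 42−1 = 41
step 2: 41 = 2·4^2 + 2·4 + 1; sub 5 for 4: 2·5^2 + 2·5 + 1; = 61; G_3 = 61−1 = 60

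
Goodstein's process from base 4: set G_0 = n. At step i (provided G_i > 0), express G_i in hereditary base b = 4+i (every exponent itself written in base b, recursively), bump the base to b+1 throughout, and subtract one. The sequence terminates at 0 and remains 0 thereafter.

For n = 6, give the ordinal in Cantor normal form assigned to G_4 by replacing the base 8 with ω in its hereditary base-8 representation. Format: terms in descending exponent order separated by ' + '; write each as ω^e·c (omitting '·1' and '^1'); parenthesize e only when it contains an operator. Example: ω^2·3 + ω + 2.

6 —HB4→ 4 + 2 —bump→ 5 + 2 = 7 —(−1)→ 6
6 —HB5→ 5 + 1 —bump→ 6 + 1 = 7 —(−1)→ 6
6 —HB6→ 6 —bump→ 7 = 7 —(−1)→ 6
6 —HB7→ 6 —bump→ 6 = 6 —(−1)→ 5

5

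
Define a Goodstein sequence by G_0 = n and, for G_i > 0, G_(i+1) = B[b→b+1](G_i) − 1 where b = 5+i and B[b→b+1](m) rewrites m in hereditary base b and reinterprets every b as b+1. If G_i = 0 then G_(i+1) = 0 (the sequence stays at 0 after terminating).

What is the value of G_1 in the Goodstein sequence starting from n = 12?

13

12 —HB5→ 2·5 + 2 —bump→ 2·6 + 2 = 14 —(−1)→ 13
13 —HB6→ 2·6 + 1 —bump→ 2·7 + 1 = 15 —(−1)→ 14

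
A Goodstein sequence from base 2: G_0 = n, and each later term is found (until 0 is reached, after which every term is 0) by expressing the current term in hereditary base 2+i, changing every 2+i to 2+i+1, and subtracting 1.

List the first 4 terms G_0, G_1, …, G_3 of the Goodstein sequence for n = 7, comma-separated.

7, 30, 259, 3127

step 0: 7 = 2^2 + 2 + 1; sub 3 for 2: 3^3 + 3 + 1; = 31; G_1 = 31−1 = 30
step 1: 30 = 3^3 + 3; sub 4 for 3: 4^4 + 4; = 260; G_2 = 260−1 = 259
step 2: 259 = 4^4 + 3; sub 5 for 4: 5^5 + 3; = 3128; G_3 = 3128−1 = 3127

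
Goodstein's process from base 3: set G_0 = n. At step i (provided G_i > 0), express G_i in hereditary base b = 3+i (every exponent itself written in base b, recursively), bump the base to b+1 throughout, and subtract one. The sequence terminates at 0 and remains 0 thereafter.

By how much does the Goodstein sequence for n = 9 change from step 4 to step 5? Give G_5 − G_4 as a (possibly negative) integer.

G_0 = 9. HB_3(9) = 3^2. Bump = 16. G_1 = 15.
G_1 = 15. HB_4(15) = 3·4 + 3. Bump = 18. G_2 = 17.
G_2 = 17. HB_5(17) = 3·5 + 2. Bump = 20. G_3 = 19.
G_3 = 19. HB_6(19) = 3·6 + 1. Bump = 22. G_4 = 21.
G_4 = 21. HB_7(21) = 3·7. Bump = 24. G_5 = 23.

2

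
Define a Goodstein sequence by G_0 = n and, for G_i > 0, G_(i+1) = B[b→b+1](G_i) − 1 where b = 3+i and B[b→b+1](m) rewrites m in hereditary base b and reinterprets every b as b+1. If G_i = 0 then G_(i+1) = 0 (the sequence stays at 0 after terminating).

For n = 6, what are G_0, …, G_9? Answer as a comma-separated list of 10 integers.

6, 7, 7, 7, 7, 7, 6, 5, 4, 3

G_0 = 6. HB_3(6) = 2·3. Bump = 8. G_1 = 7.
G_1 = 7. HB_4(7) = 4 + 3. Bump = 8. G_2 = 7.
G_2 = 7. HB_5(7) = 5 + 2. Bump = 8. G_3 = 7.
G_3 = 7. HB_6(7) = 6 + 1. Bump = 8. G_4 = 7.
G_4 = 7. HB_7(7) = 7. Bump = 8. G_5 = 7.
G_5 = 7. HB_8(7) = 7. Bump = 7. G_6 = 6.
G_6 = 6. HB_9(6) = 6. Bump = 6. G_7 = 5.
G_7 = 5. HB_10(5) = 5. Bump = 5. G_8 = 4.
G_8 = 4. HB_11(4) = 4. Bump = 4. G_9 = 3.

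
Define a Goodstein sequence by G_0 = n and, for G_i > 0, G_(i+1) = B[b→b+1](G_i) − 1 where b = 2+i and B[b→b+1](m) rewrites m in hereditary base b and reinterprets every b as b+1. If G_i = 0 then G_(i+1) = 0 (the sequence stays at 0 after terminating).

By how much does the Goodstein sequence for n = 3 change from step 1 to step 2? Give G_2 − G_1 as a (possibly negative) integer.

[0] 3 ≡ 2 + 1 (base 2). Lift 3: 4. −1: 3.
[1] 3 ≡ 3 (base 3). Lift 4: 4. −1: 3.

0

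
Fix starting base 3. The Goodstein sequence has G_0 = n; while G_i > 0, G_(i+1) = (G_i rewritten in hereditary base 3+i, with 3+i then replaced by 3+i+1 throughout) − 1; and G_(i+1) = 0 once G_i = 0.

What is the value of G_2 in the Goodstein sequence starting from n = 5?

[0] 5 ≡ 3 + 2 (base 3). Lift 4: 6. −1: 5.
[1] 5 ≡ 4 + 1 (base 4). Lift 5: 6. −1: 5.
[2] 5 ≡ 5 (base 5). Lift 6: 6. −1: 5.

5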